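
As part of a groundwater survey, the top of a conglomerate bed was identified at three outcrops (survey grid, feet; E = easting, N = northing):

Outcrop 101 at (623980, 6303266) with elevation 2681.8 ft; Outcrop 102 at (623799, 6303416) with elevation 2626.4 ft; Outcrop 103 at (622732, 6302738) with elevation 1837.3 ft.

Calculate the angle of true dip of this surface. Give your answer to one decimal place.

32.0°

Two edge vectors: Outcrop 101→Outcrop 102 = (-181, 150, -55.4), Outcrop 101→Outcrop 103 = (-1248, -528, -844.5).
Normal n = (Outcrop 101→Outcrop 102) × (Outcrop 101→Outcrop 103) = (-155926.2, -83715.3, 282768).
So ∂z/∂E = −n_x/n_z = 0.55143 and ∂z/∂N = −n_y/n_z = 0.29606.
Gradient magnitude |∇z| = √(a² + b²) = √(0.30407 + 0.08765) = 0.62588.
True dip = arctan(0.62588) = 32.0°, dipping toward WSW (azimuth ≈ 242°).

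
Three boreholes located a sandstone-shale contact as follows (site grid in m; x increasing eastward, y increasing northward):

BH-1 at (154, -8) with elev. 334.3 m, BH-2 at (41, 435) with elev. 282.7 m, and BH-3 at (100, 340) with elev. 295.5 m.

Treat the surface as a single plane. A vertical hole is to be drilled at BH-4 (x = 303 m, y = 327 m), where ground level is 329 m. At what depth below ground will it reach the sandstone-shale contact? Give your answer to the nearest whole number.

22 m

Let the plane be z = a·x + b·y + c.
BH-2−BH-1: −113a + 443b = −51.6;  BH-3−BH-1: −54a + 348b = −38.8.
Solving gives a = 0.04989, b = −0.10375.
Then c = 334.3 − a·154 − b·-8 = 325.79.
At (303, 327): z_contact = 15.1 − 33.9 + 325.79 = 307.0 m.
Depth below ground = 329 − 307.0 = 22 m.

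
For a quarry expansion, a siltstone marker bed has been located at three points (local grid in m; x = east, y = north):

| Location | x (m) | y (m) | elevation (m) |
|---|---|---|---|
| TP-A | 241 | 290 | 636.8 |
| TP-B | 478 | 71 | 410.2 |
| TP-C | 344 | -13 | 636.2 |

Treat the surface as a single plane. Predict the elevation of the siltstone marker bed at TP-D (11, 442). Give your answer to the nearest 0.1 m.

885.2 m

Let the plane be z = a·x + b·y + c.
TP-B−TP-A: 237a − 219b = −226.6;  TP-C−TP-A: 103a − 303b = −0.6.
Solving gives a = −1.39133, b = −0.47098.
Then c = 636.8 − a·241 − b·290 = 1108.69.
At (11, 442): z = −15.3 − 208.2 + 1108.69 = 885.2 m.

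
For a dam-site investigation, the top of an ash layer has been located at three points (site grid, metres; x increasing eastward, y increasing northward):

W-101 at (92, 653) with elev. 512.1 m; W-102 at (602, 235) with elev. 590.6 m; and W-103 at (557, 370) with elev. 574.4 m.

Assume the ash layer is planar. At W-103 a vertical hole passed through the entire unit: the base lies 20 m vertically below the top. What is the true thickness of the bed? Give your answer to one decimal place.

19.9 m

Let the plane be z = a·x + b·y + c.
W-102−W-101: 510a − 418b = 78.5;  W-103−W-101: 465a − 283b = 62.3.
Solving gives a = 0.07646, b = −0.09451.
|∇z| = √(a²+b²) = 0.12157, so dip δ = arctan(0.12157) = 6.93°.
True thickness = vertical thickness × cos δ = 20 × cos 6.93° = 19.9 m.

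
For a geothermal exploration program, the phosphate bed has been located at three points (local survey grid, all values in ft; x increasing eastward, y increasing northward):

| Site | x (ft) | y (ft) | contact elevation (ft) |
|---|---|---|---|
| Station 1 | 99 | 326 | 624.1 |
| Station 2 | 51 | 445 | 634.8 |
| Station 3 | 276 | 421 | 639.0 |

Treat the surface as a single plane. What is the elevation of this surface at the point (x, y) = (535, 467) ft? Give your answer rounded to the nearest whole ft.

Two edge vectors: Station 1→Station 2 = (-48, 119, 10.7), Station 1→Station 3 = (177, 95, 14.9).
Normal n = (Station 1→Station 2) × (Station 1→Station 3) = (756.6, 2609.1, -25623).
So ∂z/∂x = −n_x/n_z = 0.02953 and ∂z/∂y = −n_y/n_z = 0.10183.
Intercept c from Station 1: 624.1 − 2.92 − 33.20 = 587.98.
At (535, 467): z = 15.8 + 47.6 + 587.98 = 651.3 ft.

651 ft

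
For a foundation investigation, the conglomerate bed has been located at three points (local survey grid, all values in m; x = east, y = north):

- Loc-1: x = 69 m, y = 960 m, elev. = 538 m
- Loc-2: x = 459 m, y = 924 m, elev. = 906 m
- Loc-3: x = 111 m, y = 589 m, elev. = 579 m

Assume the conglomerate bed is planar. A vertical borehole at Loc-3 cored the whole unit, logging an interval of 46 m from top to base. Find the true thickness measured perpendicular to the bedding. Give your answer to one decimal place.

Two edge vectors: Loc-1→Loc-2 = (390, -36, 368), Loc-1→Loc-3 = (42, -371, 41).
Normal n = (Loc-1→Loc-2) × (Loc-1→Loc-3) = (135052, -534, -143178).
So ∂z/∂x = −n_x/n_z = 0.94325 and ∂z/∂y = −n_y/n_z = −0.00373.
|∇z| = √(a²+b²) = 0.94325, so dip δ = arctan(0.94325) = 43.33°.
True thickness = vertical thickness × cos δ = 46 × cos 43.33° = 33.5 m.

33.5 m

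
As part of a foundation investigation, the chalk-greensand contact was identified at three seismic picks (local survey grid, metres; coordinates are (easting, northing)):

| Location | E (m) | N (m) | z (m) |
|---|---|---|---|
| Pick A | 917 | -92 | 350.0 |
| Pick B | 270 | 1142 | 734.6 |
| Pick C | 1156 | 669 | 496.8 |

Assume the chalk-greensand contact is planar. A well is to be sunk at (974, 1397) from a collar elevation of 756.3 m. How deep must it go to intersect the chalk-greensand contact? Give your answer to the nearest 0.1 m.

60.9 m

Let the plane be z = a·E + b·N + c.
Pick B−Pick A: −647a + 1234b = 384.6;  Pick C−Pick A: 239a + 761b = 146.8.
Solving gives a = −0.141662, b = 0.237394.
Then c = 350 − a·917 − b·-92 = 501.74.
At (974, 1397): z_contact = −137.98 + 331.64 + 501.74 = 695.41 m.
Depth below ground = 756.3 − 695.41 = 60.9 m.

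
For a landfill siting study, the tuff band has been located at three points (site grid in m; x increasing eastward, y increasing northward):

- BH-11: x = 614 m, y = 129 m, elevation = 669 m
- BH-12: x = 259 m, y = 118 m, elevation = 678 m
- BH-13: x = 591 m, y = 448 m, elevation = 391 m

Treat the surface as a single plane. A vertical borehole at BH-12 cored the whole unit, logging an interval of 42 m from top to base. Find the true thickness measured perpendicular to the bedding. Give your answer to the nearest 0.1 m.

31.7 m

Let the plane be z = a·x + b·y + c.
BH-12−BH-11: −355a − 11b = 9;  BH-13−BH-11: −23a + 319b = −278.
Solving gives a = 0.00165, b = −0.87135.
|∇z| = √(a²+b²) = 0.87136, so dip δ = arctan(0.87136) = 41.07°.
True thickness = vertical thickness × cos δ = 42 × cos 41.07° = 31.7 m.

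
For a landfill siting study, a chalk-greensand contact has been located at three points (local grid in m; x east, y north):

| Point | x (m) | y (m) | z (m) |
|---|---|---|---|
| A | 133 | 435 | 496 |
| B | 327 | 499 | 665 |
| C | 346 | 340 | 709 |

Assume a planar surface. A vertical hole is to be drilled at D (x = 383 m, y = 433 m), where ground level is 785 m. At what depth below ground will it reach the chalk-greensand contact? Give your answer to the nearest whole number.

57 m

Two edge vectors: A→B = (194, 64, 169), A→C = (213, -95, 213).
Normal n = (A→B) × (A→C) = (29687, -5325, -32062).
So ∂z/∂x = −n_x/n_z = 0.92592 and ∂z/∂y = −n_y/n_z = −0.16608.
Intercept c from A: 496 − 123.15 + 72.25 = 445.10.
At (383, 433): z_contact = 354.6 − 71.9 + 445.10 = 727.8 m.
Depth below ground = 785 − 727.8 = 57 m.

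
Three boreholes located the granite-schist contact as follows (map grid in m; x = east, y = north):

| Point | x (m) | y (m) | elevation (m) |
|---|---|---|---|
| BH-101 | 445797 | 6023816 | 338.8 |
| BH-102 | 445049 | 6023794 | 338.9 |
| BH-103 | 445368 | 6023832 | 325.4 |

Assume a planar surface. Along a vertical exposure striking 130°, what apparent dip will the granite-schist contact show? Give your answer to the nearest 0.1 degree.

17.4°

Two edge vectors: BH-101→BH-102 = (-748, -22, 0.1), BH-101→BH-103 = (-429, 16, -13.4).
Normal n = (BH-101→BH-102) × (BH-101→BH-103) = (293.2, -10066.1, -21406).
So ∂z/∂x = −n_x/n_z = 0.01370 and ∂z/∂y = −n_y/n_z = −0.47025.
Unit vector along 130° is (sin 130°, cos 130°) = (0.7660, -0.6428).
Slope in that direction = a·(0.7660) + b·(-0.6428) = 0.31276.
Apparent dip = arctan|0.31276| = 17.4° (true dip is 25.2°, so apparent ≤ true as expected).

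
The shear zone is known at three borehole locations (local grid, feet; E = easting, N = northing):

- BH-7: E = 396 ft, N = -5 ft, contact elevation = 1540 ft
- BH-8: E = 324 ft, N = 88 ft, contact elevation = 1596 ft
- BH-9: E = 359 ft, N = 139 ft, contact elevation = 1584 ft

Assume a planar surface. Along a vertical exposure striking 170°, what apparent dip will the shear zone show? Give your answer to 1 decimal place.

Let the plane be z = a·E + b·N + c.
BH-8−BH-7: −72a + 93b = 56;  BH-9−BH-7: −37a + 144b = 44.
Solving gives a = −0.57341, b = 0.15822.
Unit vector along 170° is (sin 170°, cos 170°) = (0.1736, -0.9848).
Slope in that direction = a·(0.1736) + b·(-0.9848) = −0.25539.
Apparent dip = arctan|0.25539| = 14.3° (true dip is 30.7°, so apparent ≤ true as expected).

14.3°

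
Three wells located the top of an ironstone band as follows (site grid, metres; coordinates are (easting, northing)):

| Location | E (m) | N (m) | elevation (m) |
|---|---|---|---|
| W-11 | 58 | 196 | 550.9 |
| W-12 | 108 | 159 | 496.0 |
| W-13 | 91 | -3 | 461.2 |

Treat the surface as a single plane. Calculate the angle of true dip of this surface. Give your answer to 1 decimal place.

Let the plane be z = a·E + b·N + c.
W-12−W-11: 50a − 37b = −54.9;  W-13−W-11: 33a − 199b = −89.7.
Solving gives a = −0.87137, b = 0.30626.
Gradient magnitude |∇z| = √(a² + b²) = √(0.75929 + 0.09379) = 0.92362.
True dip = arctan(0.92362) = 42.7°, dipping toward ESE (azimuth ≈ 109°).

42.7°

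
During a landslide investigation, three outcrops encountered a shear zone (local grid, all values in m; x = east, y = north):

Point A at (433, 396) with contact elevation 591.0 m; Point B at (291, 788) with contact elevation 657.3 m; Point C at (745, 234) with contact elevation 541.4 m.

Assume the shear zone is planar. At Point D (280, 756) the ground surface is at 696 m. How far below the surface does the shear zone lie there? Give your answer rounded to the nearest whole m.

42 m

Two edge vectors: Point A→Point B = (-142, 392, 66.3), Point A→Point C = (312, -162, -49.6).
Normal n = (Point A→Point B) × (Point A→Point C) = (-8702.6, 13642.4, -99300).
So ∂z/∂x = −n_x/n_z = −0.08764 and ∂z/∂y = −n_y/n_z = 0.13739.
Intercept c from Point A: 591 + 37.95 − 54.40 = 574.54.
At (280, 756): z_contact = −24.5 + 103.9 + 574.54 = 653.9 m.
Depth below ground = 696 − 653.9 = 42 m.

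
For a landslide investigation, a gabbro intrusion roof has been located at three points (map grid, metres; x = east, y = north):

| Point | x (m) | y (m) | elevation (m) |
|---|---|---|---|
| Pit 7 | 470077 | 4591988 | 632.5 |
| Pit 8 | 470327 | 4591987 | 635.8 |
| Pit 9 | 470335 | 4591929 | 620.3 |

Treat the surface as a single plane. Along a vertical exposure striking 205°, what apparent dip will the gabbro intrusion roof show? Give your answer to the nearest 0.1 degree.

14.0°

Let the plane be z = a·x + b·y + c.
Pit 8−Pit 7: 250a − 1b = 3.3;  Pit 9−Pit 7: 258a − 59b = −12.2.
Solving gives a = 0.01428, b = 0.26921.
Unit vector along 205° is (sin 205°, cos 205°) = (-0.4226, -0.9063).
Slope in that direction = a·(-0.4226) + b·(-0.9063) = −0.25002.
Apparent dip = arctan|0.25002| = 14.0° (true dip is 15.1°, so apparent ≤ true as expected).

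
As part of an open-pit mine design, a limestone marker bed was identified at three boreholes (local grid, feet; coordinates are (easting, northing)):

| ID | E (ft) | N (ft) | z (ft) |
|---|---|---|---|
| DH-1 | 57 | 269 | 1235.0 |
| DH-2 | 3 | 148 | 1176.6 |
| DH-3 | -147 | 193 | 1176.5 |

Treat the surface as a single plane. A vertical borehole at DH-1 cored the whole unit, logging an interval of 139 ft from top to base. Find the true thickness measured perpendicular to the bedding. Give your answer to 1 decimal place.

Two edge vectors: DH-1→DH-2 = (-54, -121, -58.4), DH-1→DH-3 = (-204, -76, -58.5).
Normal n = (DH-1→DH-2) × (DH-1→DH-3) = (2640.1, 8754.6, -20580).
So ∂z/∂E = −n_x/n_z = 0.12828 and ∂z/∂N = −n_y/n_z = 0.42539.
|∇z| = √(a²+b²) = 0.44432, so dip δ = arctan(0.44432) = 23.96°.
True thickness = vertical thickness × cos δ = 139 × cos 23.96° = 127.0 ft.

127.0 ft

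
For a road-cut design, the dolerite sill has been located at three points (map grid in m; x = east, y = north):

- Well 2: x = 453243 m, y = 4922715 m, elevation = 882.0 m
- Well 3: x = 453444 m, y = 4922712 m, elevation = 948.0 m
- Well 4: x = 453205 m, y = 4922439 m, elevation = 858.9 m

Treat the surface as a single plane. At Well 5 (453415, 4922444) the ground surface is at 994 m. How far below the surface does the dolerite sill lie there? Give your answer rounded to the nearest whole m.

Two edge vectors: Well 2→Well 3 = (201, -3, 66), Well 2→Well 4 = (-38, -276, -23.1).
Normal n = (Well 2→Well 3) × (Well 2→Well 4) = (18285.3, 2135.1, -55590).
So ∂z/∂x = −n_x/n_z = 0.32893146 and ∂z/∂y = −n_y/n_z = 0.03840799.
Intercept c from Well 2: 882 − 149085.88 − 189071.57 = −337275.46.
At (453415, 4922444): z_contact = 149142.5 + 189061.2 − 337275.46 = 928.2 m.
Depth below ground = 994 − 928.2 = 66 m.

66 m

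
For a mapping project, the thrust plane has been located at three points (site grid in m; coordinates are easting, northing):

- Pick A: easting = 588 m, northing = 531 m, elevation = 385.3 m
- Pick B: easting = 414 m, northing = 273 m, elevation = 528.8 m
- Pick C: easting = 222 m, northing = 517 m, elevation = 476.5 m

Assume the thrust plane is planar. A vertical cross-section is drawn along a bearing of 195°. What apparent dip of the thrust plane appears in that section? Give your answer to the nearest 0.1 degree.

24.0°

Two edge vectors: Pick A→Pick B = (-174, -258, 143.5), Pick A→Pick C = (-366, -14, 91.2).
Normal n = (Pick A→Pick B) × (Pick A→Pick C) = (-21520.6, -36652.2, -91992).
So ∂z/∂easting = −n_x/n_z = −0.23394 and ∂z/∂northing = −n_y/n_z = −0.39843.
Unit vector along 195° is (sin 195°, cos 195°) = (-0.2588, -0.9659).
Slope in that direction = a·(-0.2588) + b·(-0.9659) = 0.44540.
Apparent dip = arctan|0.44540| = 24.0° (true dip is 24.8°, so apparent ≤ true as expected).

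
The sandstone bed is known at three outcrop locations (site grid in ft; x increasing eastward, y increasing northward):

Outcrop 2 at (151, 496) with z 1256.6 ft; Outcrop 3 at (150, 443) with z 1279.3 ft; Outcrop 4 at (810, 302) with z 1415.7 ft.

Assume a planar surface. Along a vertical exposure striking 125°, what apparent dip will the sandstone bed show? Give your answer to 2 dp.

18.82°

Let the plane be z = a·x + b·y + c.
Outcrop 3−Outcrop 2: −1a − 53b = 22.7;  Outcrop 4−Outcrop 2: 659a − 194b = 159.1.
Solving gives a = 0.11470, b = −0.43047.
Unit vector along 125° is (sin 125°, cos 125°) = (0.8192, -0.5736).
Slope in that direction = a·(0.8192) + b·(-0.5736) = 0.34086.
Apparent dip = arctan|0.34086| = 18.82° (true dip is 24.0°, so apparent ≤ true as expected).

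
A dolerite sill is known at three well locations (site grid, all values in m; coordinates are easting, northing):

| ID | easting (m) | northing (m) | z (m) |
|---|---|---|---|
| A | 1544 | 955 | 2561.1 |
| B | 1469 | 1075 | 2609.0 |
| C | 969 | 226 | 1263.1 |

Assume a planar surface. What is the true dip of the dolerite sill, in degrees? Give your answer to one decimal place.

Let the plane be z = a·easting + b·northing + c.
B−A: −75a + 120b = 47.9;  C−A: −575a − 729b = −1298.
Solving gives a = 0.97708, b = 1.00984.
Gradient magnitude |∇z| = √(a² + b²) = √(0.95469 + 1.01979) = 1.40516.
True dip = arctan(1.40516) = 54.6°, dipping toward SW (azimuth ≈ 224°).

54.6°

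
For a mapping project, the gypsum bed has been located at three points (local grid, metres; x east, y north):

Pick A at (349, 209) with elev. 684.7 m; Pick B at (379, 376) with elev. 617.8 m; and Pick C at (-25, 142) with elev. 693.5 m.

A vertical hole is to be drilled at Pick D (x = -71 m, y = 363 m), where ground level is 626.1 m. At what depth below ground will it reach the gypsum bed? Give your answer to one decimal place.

Two edge vectors: Pick A→Pick B = (30, 167, -66.9), Pick A→Pick C = (-374, -67, 8.8).
Normal n = (Pick A→Pick B) × (Pick A→Pick C) = (-3012.7, 24756.6, 60448).
So ∂z/∂x = −n_x/n_z = 0.04984 and ∂z/∂y = −n_y/n_z = −0.40955.
Intercept c from Pick A: 684.7 − 17.39 + 85.60 = 752.90.
At (-71, 363): z_contact = −3.54 − 148.67 + 752.90 = 600.70 m.
Depth below ground = 626.1 − 600.70 = 25.4 m.

25.4 m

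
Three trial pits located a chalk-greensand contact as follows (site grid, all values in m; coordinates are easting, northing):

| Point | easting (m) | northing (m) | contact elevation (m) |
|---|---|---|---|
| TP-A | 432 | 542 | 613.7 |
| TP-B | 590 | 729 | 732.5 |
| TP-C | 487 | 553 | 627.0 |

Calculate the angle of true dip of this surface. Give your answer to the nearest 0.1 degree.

28.2°

Let the plane be z = a·easting + b·northing + c.
TP-B−TP-A: 158a + 187b = 118.8;  TP-C−TP-A: 55a + 11b = 13.3.
Solving gives a = 0.13810, b = 0.51861.
Gradient magnitude |∇z| = √(a² + b²) = √(0.01907 + 0.26896) = 0.53669.
True dip = arctan(0.53669) = 28.2°, dipping toward SSW (azimuth ≈ 195°).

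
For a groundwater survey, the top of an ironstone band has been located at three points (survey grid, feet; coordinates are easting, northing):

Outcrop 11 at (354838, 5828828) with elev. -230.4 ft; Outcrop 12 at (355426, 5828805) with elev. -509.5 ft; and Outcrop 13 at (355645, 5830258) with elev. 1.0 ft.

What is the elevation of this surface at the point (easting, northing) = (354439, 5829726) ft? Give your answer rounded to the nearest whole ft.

Two edge vectors: Outcrop 11→Outcrop 12 = (588, -23, -279.1), Outcrop 11→Outcrop 13 = (807, 1430, 231.4).
Normal n = (Outcrop 11→Outcrop 12) × (Outcrop 11→Outcrop 13) = (393790.8, -361296.9, 859401).
So ∂z/∂easting = −n_x/n_z = −0.45821543 and ∂z/∂northing = −n_y/n_z = 0.42040549.
Intercept c from Outcrop 11: -230.4 + 162592.25 − 2450471.30 = −2288109.45.
At (354439, 5829726): z = −162409.4 + 2450848.8 − 2288109.45 = 330.0 ft.

330 ft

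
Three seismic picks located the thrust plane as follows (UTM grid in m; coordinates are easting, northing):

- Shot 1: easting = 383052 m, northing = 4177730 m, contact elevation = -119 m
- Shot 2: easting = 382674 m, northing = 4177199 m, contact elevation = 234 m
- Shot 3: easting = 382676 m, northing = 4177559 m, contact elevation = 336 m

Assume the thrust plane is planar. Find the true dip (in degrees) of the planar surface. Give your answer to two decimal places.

53.94°

Two edge vectors: Shot 1→Shot 2 = (-378, -531, 353), Shot 1→Shot 3 = (-376, -171, 455).
Normal n = (Shot 1→Shot 2) × (Shot 1→Shot 3) = (-181242, 39262, -135018).
So ∂z/∂easting = −n_x/n_z = −1.34235 and ∂z/∂northing = −n_y/n_z = 0.29079.
Gradient magnitude |∇z| = √(a² + b²) = √(1.80192 + 0.08456) = 1.37349.
True dip = arctan(1.37349) = 53.94°, dipping toward ESE (azimuth ≈ 102°).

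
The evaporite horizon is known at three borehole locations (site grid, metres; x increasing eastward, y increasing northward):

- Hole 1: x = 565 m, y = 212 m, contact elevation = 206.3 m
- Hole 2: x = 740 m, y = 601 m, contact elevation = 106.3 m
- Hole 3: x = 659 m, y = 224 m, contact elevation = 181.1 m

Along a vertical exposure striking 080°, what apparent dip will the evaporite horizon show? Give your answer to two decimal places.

Two edge vectors: Hole 1→Hole 2 = (175, 389, -100), Hole 1→Hole 3 = (94, 12, -25.2).
Normal n = (Hole 1→Hole 2) × (Hole 1→Hole 3) = (-8602.8, -4990, -34466).
So ∂z/∂x = −n_x/n_z = −0.24960 and ∂z/∂y = −n_y/n_z = −0.14478.
Unit vector along 080° is (sin 80°, cos 80°) = (0.9848, 0.1736).
Slope in that direction = a·(0.9848) + b·(0.1736) = −0.27095.
Apparent dip = arctan|0.27095| = 15.16° (true dip is 16.1°, so apparent ≤ true as expected).

15.16°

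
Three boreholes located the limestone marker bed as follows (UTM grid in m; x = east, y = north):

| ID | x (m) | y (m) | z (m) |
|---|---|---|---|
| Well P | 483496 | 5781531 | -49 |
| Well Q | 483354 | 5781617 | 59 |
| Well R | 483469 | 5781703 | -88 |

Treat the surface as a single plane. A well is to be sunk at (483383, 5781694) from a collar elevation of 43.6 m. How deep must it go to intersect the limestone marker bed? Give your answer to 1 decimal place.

42.8 m

Two edge vectors: Well P→Well Q = (-142, 86, 108), Well P→Well R = (-27, 172, -39).
Normal n = (Well P→Well Q) × (Well P→Well R) = (-21930, -8454, -22102).
So ∂z/∂x = −n_x/n_z = −0.992217899 and ∂z/∂y = −n_y/n_z = −0.382499321.
Intercept c from Well P: -49 + 479733.39 + 2211431.68 = 2691116.07.
At (483383, 5781694): z_contact = −479621.26 − 2211494.03 + 2691116.07 = 0.77 m.
Depth below ground = 43.6 − 0.77 = 42.8 m.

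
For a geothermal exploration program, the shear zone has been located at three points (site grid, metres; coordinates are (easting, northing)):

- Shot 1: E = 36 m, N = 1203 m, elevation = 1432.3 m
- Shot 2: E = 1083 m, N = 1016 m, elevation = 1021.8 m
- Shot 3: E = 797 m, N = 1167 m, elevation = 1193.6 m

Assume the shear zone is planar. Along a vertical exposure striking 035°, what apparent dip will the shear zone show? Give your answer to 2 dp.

Let the plane be z = a·E + b·N + c.
Shot 2−Shot 1: 1047a − 187b = −410.5;  Shot 3−Shot 1: 761a − 36b = −238.7.
Solving gives a = −0.28542, b = 0.59716.
Unit vector along 035° is (sin 35°, cos 35°) = (0.5736, 0.8192).
Slope in that direction = a·(0.5736) + b·(0.8192) = 0.32545.
Apparent dip = arctan|0.32545| = 18.03° (true dip is 33.5°, so apparent ≤ true as expected).

18.03°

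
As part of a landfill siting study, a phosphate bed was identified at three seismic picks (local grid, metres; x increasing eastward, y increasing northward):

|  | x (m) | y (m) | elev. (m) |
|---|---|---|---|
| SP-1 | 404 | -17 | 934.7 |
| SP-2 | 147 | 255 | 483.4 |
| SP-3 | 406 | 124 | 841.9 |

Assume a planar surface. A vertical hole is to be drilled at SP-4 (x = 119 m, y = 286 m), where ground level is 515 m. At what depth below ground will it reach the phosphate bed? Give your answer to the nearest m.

82 m

Let the plane be z = a·x + b·y + c.
SP-2−SP-1: −257a + 272b = −451.3;  SP-3−SP-1: 2a + 141b = −92.8.
Solving gives a = 1.04379, b = −0.67296.
Then c = 934.7 − a·404 − b·-17 = 501.57.
At (119, 286): z_contact = 124.2 − 192.5 + 501.57 = 433.3 m.
Depth below ground = 515 − 433.3 = 82 m.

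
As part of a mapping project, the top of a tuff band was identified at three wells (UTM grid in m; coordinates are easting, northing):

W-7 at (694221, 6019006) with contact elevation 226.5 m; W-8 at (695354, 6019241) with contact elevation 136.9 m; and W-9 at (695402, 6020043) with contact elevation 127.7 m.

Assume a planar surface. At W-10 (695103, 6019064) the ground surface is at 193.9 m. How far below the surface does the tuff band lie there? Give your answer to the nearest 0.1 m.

Let the plane be z = a·easting + b·northing + c.
W-8−W-7: 1133a + 235b = −89.6;  W-9−W-7: 1181a + 1037b = −98.8.
Solving gives a = −0.077666913, b = −0.006822928.
Then c = 226.5 − a·694221 − b·6019006 = 95211.75.
At (695103, 6019064): z_contact = −53986.50 − 41067.64 + 95211.75 = 157.60 m.
Depth below ground = 193.9 − 157.60 = 36.3 m.

36.3 m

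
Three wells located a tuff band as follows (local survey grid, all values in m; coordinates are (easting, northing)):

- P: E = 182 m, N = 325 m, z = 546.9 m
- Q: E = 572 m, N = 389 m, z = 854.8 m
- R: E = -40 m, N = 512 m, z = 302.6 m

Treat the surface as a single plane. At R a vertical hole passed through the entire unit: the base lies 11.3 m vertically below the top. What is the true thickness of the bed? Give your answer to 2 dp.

Let the plane be z = a·E + b·N + c.
Q−P: 390a + 64b = 307.9;  R−P: −222a + 187b = −244.3.
Solving gives a = 0.84019, b = −0.30897.
|∇z| = √(a²+b²) = 0.89520, so dip δ = arctan(0.89520) = 41.83°.
True thickness = vertical thickness × cos δ = 11.3 × cos 41.83° = 8.42 m.

8.42 m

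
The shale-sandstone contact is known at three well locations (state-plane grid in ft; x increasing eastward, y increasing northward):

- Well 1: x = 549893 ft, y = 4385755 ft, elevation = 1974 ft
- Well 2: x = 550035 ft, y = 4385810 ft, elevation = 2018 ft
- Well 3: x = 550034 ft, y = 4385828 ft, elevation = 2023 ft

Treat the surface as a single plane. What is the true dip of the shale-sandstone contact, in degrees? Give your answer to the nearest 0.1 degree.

Let the plane be z = a·x + b·y + c.
Well 2−Well 1: 142a + 55b = 44;  Well 3−Well 1: 141a + 73b = 49.
Solving gives a = 0.19801, b = 0.28878.
Gradient magnitude |∇z| = √(a² + b²) = √(0.03921 + 0.08339) = 0.35014.
True dip = arctan(0.35014) = 19.3°, dipping toward SW (azimuth ≈ 214°).

19.3°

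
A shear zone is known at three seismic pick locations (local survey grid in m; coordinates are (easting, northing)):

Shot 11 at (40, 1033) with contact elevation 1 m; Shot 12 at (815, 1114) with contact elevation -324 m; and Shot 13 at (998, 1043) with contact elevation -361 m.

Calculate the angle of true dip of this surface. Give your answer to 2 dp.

Two edge vectors: Shot 11→Shot 12 = (775, 81, -325), Shot 11→Shot 13 = (958, 10, -362).
Normal n = (Shot 11→Shot 12) × (Shot 11→Shot 13) = (-26072, -30800, -69848).
So ∂z/∂E = −n_x/n_z = −0.37327 and ∂z/∂N = −n_y/n_z = −0.44096.
Gradient magnitude |∇z| = √(a² + b²) = √(0.13933 + 0.19444) = 0.57773.
True dip = arctan(0.57773) = 30.02°, dipping toward NE (azimuth ≈ 040°).

30.02°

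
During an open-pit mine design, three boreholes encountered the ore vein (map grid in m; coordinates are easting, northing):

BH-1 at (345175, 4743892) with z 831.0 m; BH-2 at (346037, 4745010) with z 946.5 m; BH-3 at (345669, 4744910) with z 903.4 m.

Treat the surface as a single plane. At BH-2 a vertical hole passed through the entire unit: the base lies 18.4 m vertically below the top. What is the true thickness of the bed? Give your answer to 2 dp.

18.28 m

Two edge vectors: BH-1→BH-2 = (862, 1118, 115.5), BH-1→BH-3 = (494, 1018, 72.4).
Normal n = (BH-1→BH-2) × (BH-1→BH-3) = (-36635.8, -5351.8, 325224).
So ∂z/∂easting = −n_x/n_z = 0.11265 and ∂z/∂northing = −n_y/n_z = 0.01646.
|∇z| = √(a²+b²) = 0.11384, so dip δ = arctan(0.11384) = 6.49°.
True thickness = vertical thickness × cos δ = 18.4 × cos 6.49° = 18.28 m.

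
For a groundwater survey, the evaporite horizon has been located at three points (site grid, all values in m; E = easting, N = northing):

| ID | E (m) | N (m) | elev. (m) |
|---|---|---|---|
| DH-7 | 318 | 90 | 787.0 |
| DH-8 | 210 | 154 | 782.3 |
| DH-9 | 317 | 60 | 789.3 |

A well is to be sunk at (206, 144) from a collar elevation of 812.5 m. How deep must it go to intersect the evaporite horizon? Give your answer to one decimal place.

Let the plane be z = a·E + b·N + c.
DH-8−DH-7: −108a + 64b = −4.7;  DH-9−DH-7: −1a − 30b = 2.3.
Solving gives a = −0.00188, b = −0.07660.
Then c = 787 − a·318 − b·90 = 794.49.
At (206, 144): z_contact = −0.39 − 11.03 + 794.49 = 783.07 m.
Depth below ground = 812.5 − 783.07 = 29.4 m.

29.4 m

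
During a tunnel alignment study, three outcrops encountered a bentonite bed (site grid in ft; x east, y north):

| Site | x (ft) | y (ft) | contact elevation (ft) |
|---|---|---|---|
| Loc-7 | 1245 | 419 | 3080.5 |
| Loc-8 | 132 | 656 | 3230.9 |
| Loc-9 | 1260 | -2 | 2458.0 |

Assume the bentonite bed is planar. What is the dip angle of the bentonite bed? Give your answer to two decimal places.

56.24°

Let the plane be z = a·x + b·y + c.
Loc-8−Loc-7: −1113a + 237b = 150.4;  Loc-9−Loc-7: 15a − 421b = −622.5.
Solving gives a = 0.18110, b = 1.48507.
Gradient magnitude |∇z| = √(a² + b²) = √(0.03280 + 2.20545) = 1.49608.
True dip = arctan(1.49608) = 56.24°, dipping toward S (azimuth ≈ 187°).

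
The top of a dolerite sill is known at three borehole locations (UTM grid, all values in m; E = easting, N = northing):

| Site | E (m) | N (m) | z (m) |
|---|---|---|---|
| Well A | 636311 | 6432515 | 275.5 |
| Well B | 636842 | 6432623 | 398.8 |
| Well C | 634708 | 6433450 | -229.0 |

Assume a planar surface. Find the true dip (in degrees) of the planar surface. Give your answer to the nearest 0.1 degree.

Let the plane be z = a·E + b·N + c.
Well B−Well A: 531a + 108b = 123.3;  Well C−Well A: −1603a + 935b = −504.5.
Solving gives a = 0.25354, b = −0.10490.
Gradient magnitude |∇z| = √(a² + b²) = √(0.06428 + 0.01100) = 0.27438.
True dip = arctan(0.27438) = 15.3°, dipping toward WNW (azimuth ≈ 292°).

15.3°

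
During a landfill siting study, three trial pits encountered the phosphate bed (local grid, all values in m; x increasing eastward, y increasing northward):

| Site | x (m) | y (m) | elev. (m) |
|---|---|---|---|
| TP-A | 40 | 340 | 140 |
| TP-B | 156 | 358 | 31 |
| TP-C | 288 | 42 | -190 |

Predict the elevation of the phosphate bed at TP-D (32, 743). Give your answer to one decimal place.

Two edge vectors: TP-A→TP-B = (116, 18, -109), TP-A→TP-C = (248, -298, -330).
Normal n = (TP-A→TP-B) × (TP-A→TP-C) = (-38422, 11248, -39032).
So ∂z/∂x = −n_x/n_z = −0.98437 and ∂z/∂y = −n_y/n_z = 0.28817.
Intercept c from TP-A: 140 + 39.37 − 97.98 = 81.40.
At (32, 743): z = −31.5 + 214.1 + 81.40 = 264.0 m.

264.0 m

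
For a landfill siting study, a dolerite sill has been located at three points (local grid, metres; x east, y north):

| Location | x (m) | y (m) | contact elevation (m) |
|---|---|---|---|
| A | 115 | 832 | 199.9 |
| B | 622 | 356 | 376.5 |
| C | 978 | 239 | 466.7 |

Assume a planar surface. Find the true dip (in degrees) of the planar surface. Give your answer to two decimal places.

Let the plane be z = a·x + b·y + c.
B−A: 507a − 476b = 176.6;  C−A: 863a − 593b = 266.8.
Solving gives a = 0.20223, b = −0.15561.
Gradient magnitude |∇z| = √(a² + b²) = √(0.04090 + 0.02421) = 0.25517.
True dip = arctan(0.25517) = 14.31°, dipping toward NW (azimuth ≈ 308°).

14.31°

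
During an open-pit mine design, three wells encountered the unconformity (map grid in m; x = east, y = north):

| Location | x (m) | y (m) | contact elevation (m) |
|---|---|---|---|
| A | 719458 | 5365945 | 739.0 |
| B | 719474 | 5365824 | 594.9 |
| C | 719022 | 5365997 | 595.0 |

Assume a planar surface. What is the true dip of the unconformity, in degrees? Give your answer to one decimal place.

53.3°

Let the plane be z = a·x + b·y + c.
B−A: 16a − 121b = −144.1;  C−A: −436a + 52b = −144.
Solving gives a = 0.47988, b = 1.25436.
Gradient magnitude |∇z| = √(a² + b²) = √(0.23028 + 1.57343) = 1.34302.
True dip = arctan(1.34302) = 53.3°, dipping toward SSW (azimuth ≈ 201°).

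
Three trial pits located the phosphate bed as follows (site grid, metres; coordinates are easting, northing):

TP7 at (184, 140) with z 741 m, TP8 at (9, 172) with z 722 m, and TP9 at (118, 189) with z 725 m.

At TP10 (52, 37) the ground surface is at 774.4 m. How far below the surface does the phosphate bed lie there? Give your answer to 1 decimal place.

Let the plane be z = a·easting + b·northing + c.
TP8−TP7: −175a + 32b = −19;  TP9−TP7: −66a + 49b = −16.
Solving gives a = 0.06483, b = −0.23921.
Then c = 741 − a·184 − b·140 = 762.56.
At (52, 37): z_contact = 3.37 − 8.85 + 762.56 = 757.08 m.
Depth below ground = 774.4 − 757.08 = 17.3 m.

17.3 m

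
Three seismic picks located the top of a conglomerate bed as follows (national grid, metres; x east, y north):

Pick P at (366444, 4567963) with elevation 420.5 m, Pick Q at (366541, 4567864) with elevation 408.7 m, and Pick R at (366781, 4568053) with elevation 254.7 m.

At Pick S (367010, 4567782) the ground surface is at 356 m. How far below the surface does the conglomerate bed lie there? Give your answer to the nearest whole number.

118 m

Let the plane be z = a·x + b·y + c.
Pick Q−Pick P: 97a − 99b = −11.8;  Pick R−Pick P: 337a + 90b = −165.8.
Solving gives a = −0.41518067, b = −0.28760126.
Then c = 420.5 − a·366444 − b·4567963 = 1466312.90.
At (367010, 4567782): z_contact = −152375.5 − 1313699.9 + 1466312.90 = 237.6 m.
Depth below ground = 356 − 237.6 = 118 m.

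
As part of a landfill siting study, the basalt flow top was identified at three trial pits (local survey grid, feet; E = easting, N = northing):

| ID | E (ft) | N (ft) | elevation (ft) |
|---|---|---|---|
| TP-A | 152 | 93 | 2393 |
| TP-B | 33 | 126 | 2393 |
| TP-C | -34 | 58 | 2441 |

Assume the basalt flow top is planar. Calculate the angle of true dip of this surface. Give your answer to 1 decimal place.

Two edge vectors: TP-A→TP-B = (-119, 33, 0), TP-A→TP-C = (-186, -35, 48).
Normal n = (TP-A→TP-B) × (TP-A→TP-C) = (1584, 5712, 10303).
So ∂z/∂E = −n_x/n_z = −0.15374 and ∂z/∂N = −n_y/n_z = −0.55440.
Gradient magnitude |∇z| = √(a² + b²) = √(0.02364 + 0.30736) = 0.57532.
True dip = arctan(0.57532) = 29.9°, dipping toward NNE (azimuth ≈ 015°).

29.9°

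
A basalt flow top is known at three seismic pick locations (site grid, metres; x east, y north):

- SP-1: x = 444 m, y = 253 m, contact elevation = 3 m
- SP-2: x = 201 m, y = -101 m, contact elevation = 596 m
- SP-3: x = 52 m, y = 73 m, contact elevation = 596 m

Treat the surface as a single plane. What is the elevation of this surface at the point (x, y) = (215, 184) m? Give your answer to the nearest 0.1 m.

Let the plane be z = a·x + b·y + c.
SP-2−SP-1: −243a − 354b = 593;  SP-3−SP-1: −392a − 180b = 593.
Solving gives a = −1.08581, b = −0.92980.
Then c = 3 − a·444 − b·253 = 720.34.
At (215, 184): z = −233.4 − 171.1 + 720.34 = 315.8 m.

315.8 m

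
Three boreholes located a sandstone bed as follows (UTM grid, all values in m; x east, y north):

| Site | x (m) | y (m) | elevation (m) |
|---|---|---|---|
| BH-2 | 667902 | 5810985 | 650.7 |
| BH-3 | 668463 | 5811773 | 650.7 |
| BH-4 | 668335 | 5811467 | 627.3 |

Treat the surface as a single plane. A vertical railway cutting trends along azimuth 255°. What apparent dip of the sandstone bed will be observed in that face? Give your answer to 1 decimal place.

Let the plane be z = a·x + b·y + c.
BH-3−BH-2: 561a + 788b = 0;  BH-4−BH-2: 433a + 482b = −23.4.
Solving gives a = −0.26043, b = 0.18541.
Unit vector along 255° is (sin 255°, cos 255°) = (-0.9659, -0.2588).
Slope in that direction = a·(-0.9659) + b·(-0.2588) = 0.20357.
Apparent dip = arctan|0.20357| = 11.5° (true dip is 17.7°, so apparent ≤ true as expected).

11.5°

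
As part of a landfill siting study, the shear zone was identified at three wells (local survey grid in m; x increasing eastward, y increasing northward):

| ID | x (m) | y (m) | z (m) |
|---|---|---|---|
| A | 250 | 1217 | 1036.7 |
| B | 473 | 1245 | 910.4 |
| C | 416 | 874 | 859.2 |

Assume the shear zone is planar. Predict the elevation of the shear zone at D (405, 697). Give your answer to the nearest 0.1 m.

Two edge vectors: A→B = (223, 28, -126.3), A→C = (166, -343, -177.5).
Normal n = (A→B) × (A→C) = (-48290.9, 18616.7, -81137).
So ∂z/∂x = −n_x/n_z = −0.595177 and ∂z/∂y = −n_y/n_z = 0.229448.
Intercept c from A: 1036.7 + 148.79 − 279.24 = 906.26.
At (405, 697): z = −241.0 + 159.9 + 906.26 = 825.1 m.

825.1 m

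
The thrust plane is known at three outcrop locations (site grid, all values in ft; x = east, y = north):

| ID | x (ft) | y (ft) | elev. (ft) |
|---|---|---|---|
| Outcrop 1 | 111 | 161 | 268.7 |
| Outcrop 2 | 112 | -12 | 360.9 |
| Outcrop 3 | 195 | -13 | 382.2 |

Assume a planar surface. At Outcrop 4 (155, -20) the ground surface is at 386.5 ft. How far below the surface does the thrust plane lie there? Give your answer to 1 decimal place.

10.6 ft

Two edge vectors: Outcrop 1→Outcrop 2 = (1, -173, 92.2), Outcrop 1→Outcrop 3 = (84, -174, 113.5).
Normal n = (Outcrop 1→Outcrop 2) × (Outcrop 1→Outcrop 3) = (-3592.7, 7631.3, 14358).
So ∂z/∂x = −n_x/n_z = 0.25022 and ∂z/∂y = −n_y/n_z = −0.53150.
Intercept c from Outcrop 1: 268.7 − 27.77 + 85.57 = 326.50.
At (155, -20): z_contact = 38.78 + 10.63 + 326.50 = 375.91 ft.
Depth below ground = 386.5 − 375.91 = 10.6 ft.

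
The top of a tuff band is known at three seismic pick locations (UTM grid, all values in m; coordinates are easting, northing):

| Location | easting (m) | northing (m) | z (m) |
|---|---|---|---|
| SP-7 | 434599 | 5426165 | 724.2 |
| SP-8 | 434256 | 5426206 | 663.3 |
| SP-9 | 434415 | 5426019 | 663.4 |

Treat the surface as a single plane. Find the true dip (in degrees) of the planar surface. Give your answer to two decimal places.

14.52°

Let the plane be z = a·easting + b·northing + c.
SP-8−SP-7: −343a + 41b = −60.9;  SP-9−SP-7: −184a − 146b = −60.8.
Solving gives a = 0.19757, b = 0.16745.
Gradient magnitude |∇z| = √(a² + b²) = √(0.03903 + 0.02804) = 0.25898.
True dip = arctan(0.25898) = 14.52°, dipping toward SW (azimuth ≈ 230°).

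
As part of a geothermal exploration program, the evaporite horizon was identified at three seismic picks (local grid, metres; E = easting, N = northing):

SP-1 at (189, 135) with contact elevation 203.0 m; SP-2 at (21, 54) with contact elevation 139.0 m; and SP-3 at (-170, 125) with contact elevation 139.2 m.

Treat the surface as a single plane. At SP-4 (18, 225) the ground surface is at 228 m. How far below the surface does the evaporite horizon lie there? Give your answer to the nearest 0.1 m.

13.0 m

Two edge vectors: SP-1→SP-2 = (-168, -81, -64), SP-1→SP-3 = (-359, -10, -63.8).
Normal n = (SP-1→SP-2) × (SP-1→SP-3) = (4527.8, 12257.6, -27399).
So ∂z/∂E = −n_x/n_z = 0.16525 and ∂z/∂N = −n_y/n_z = 0.44737.
Intercept c from SP-1: 203 − 31.23 − 60.40 = 111.37.
At (18, 225): z_contact = 2.97 + 100.66 + 111.37 = 215.01 m.
Depth below ground = 228 − 215.01 = 13.0 m.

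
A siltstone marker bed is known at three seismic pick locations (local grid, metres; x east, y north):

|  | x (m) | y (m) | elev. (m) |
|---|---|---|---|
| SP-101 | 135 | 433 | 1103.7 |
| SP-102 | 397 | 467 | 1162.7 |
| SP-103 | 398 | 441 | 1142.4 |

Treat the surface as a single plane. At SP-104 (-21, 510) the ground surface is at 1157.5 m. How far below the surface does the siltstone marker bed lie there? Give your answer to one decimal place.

Let the plane be z = a·x + b·y + c.
SP-102−SP-101: 262a + 34b = 59;  SP-103−SP-101: 263a + 8b = 38.7.
Solving gives a = 0.12325, b = 0.78551.
Then c = 1103.7 − a·135 − b·433 = 746.93.
At (-21, 510): z_contact = −2.59 + 400.61 + 746.93 = 1144.96 m.
Depth below ground = 1157.5 − 1144.96 = 12.5 m.

12.5 m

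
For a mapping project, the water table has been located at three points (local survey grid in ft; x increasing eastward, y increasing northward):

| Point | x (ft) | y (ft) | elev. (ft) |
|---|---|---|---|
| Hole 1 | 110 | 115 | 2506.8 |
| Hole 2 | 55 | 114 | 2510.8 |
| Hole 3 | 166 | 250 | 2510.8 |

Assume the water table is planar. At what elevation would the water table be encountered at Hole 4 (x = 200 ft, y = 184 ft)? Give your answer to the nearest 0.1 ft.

Let the plane be z = a·x + b·y + c.
Hole 2−Hole 1: −55a − 1b = 4;  Hole 3−Hole 1: 56a + 135b = 4.
Solving gives a = −0.07382, b = 0.06025.
Then c = 2506.8 − a·110 − b·115 = 2507.99.
At (200, 184): z = −14.8 + 11.1 + 2507.99 = 2504.3 ft.

2504.3 ft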